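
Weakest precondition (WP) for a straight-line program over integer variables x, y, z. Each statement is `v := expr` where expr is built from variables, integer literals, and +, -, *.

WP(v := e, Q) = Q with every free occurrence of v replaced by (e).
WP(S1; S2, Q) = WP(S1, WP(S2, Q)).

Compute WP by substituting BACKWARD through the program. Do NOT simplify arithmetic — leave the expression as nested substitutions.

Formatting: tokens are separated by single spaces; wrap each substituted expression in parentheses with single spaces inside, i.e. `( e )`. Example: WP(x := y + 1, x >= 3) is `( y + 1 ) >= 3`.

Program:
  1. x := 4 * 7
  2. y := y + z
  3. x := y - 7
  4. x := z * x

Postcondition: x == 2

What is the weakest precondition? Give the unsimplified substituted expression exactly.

Answer: ( z * ( ( y + z ) - 7 ) ) == 2

Derivation:
post: x == 2
stmt 4: x := z * x  -- replace 1 occurrence(s) of x with (z * x)
  => ( z * x ) == 2
stmt 3: x := y - 7  -- replace 1 occurrence(s) of x with (y - 7)
  => ( z * ( y - 7 ) ) == 2
stmt 2: y := y + z  -- replace 1 occurrence(s) of y with (y + z)
  => ( z * ( ( y + z ) - 7 ) ) == 2
stmt 1: x := 4 * 7  -- replace 0 occurrence(s) of x with (4 * 7)
  => ( z * ( ( y + z ) - 7 ) ) == 2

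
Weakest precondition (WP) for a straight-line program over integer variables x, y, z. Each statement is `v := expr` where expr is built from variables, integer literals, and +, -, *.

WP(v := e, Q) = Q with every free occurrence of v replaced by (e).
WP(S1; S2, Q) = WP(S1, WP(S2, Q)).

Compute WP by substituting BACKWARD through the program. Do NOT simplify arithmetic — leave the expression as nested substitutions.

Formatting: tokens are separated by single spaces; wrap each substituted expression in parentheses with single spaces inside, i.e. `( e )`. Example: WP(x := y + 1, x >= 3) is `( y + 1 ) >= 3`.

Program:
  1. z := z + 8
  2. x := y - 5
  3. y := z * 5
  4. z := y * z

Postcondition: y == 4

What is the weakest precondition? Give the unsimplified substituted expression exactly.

post: y == 4
stmt 4: z := y * z  -- replace 0 occurrence(s) of z with (y * z)
  => y == 4
stmt 3: y := z * 5  -- replace 1 occurrence(s) of y with (z * 5)
  => ( z * 5 ) == 4
stmt 2: x := y - 5  -- replace 0 occurrence(s) of x with (y - 5)
  => ( z * 5 ) == 4
stmt 1: z := z + 8  -- replace 1 occurrence(s) of z with (z + 8)
  => ( ( z + 8 ) * 5 ) == 4

Answer: ( ( z + 8 ) * 5 ) == 4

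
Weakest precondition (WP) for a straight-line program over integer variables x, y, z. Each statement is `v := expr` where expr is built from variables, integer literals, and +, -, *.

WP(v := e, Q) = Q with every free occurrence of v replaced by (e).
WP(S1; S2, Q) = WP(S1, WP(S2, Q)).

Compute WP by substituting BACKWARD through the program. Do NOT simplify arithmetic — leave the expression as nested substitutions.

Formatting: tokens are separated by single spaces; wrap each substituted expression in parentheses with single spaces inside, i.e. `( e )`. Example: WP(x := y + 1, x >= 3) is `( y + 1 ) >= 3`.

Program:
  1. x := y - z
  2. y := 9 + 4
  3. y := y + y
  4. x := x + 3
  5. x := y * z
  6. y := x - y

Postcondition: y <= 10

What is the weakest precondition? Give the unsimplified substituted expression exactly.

Answer: ( ( ( ( 9 + 4 ) + ( 9 + 4 ) ) * z ) - ( ( 9 + 4 ) + ( 9 + 4 ) ) ) <= 10

Derivation:
post: y <= 10
stmt 6: y := x - y  -- replace 1 occurrence(s) of y with (x - y)
  => ( x - y ) <= 10
stmt 5: x := y * z  -- replace 1 occurrence(s) of x with (y * z)
  => ( ( y * z ) - y ) <= 10
stmt 4: x := x + 3  -- replace 0 occurrence(s) of x with (x + 3)
  => ( ( y * z ) - y ) <= 10
stmt 3: y := y + y  -- replace 2 occurrence(s) of y with (y + y)
  => ( ( ( y + y ) * z ) - ( y + y ) ) <= 10
stmt 2: y := 9 + 4  -- replace 4 occurrence(s) of y with (9 + 4)
  => ( ( ( ( 9 + 4 ) + ( 9 + 4 ) ) * z ) - ( ( 9 + 4 ) + ( 9 + 4 ) ) ) <= 10
stmt 1: x := y - z  -- replace 0 occurrence(s) of x with (y - z)
  => ( ( ( ( 9 + 4 ) + ( 9 + 4 ) ) * z ) - ( ( 9 + 4 ) + ( 9 + 4 ) ) ) <= 10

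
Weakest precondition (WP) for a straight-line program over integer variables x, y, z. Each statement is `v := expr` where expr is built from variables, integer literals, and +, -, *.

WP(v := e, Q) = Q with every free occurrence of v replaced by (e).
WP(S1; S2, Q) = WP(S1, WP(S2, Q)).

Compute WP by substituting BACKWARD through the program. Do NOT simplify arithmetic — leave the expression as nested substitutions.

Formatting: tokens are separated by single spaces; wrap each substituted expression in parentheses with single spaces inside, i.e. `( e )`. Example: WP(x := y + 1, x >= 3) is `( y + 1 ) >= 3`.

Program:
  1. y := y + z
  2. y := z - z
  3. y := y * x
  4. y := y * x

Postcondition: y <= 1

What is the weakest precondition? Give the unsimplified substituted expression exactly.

Answer: ( ( ( z - z ) * x ) * x ) <= 1

Derivation:
post: y <= 1
stmt 4: y := y * x  -- replace 1 occurrence(s) of y with (y * x)
  => ( y * x ) <= 1
stmt 3: y := y * x  -- replace 1 occurrence(s) of y with (y * x)
  => ( ( y * x ) * x ) <= 1
stmt 2: y := z - z  -- replace 1 occurrence(s) of y with (z - z)
  => ( ( ( z - z ) * x ) * x ) <= 1
stmt 1: y := y + z  -- replace 0 occurrence(s) of y with (y + z)
  => ( ( ( z - z ) * x ) * x ) <= 1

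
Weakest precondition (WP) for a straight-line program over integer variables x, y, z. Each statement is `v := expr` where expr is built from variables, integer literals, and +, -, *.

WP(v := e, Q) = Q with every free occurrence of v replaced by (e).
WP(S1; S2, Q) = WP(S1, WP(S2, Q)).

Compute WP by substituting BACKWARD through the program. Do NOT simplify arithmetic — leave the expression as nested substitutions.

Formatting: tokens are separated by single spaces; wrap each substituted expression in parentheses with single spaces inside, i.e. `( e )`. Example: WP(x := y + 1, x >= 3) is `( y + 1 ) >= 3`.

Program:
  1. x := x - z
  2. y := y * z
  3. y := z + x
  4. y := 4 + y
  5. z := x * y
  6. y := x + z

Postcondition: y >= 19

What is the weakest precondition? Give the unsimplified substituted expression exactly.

Answer: ( ( x - z ) + ( ( x - z ) * ( 4 + ( z + ( x - z ) ) ) ) ) >= 19

Derivation:
post: y >= 19
stmt 6: y := x + z  -- replace 1 occurrence(s) of y with (x + z)
  => ( x + z ) >= 19
stmt 5: z := x * y  -- replace 1 occurrence(s) of z with (x * y)
  => ( x + ( x * y ) ) >= 19
stmt 4: y := 4 + y  -- replace 1 occurrence(s) of y with (4 + y)
  => ( x + ( x * ( 4 + y ) ) ) >= 19
stmt 3: y := z + x  -- replace 1 occurrence(s) of y with (z + x)
  => ( x + ( x * ( 4 + ( z + x ) ) ) ) >= 19
stmt 2: y := y * z  -- replace 0 occurrence(s) of y with (y * z)
  => ( x + ( x * ( 4 + ( z + x ) ) ) ) >= 19
stmt 1: x := x - z  -- replace 3 occurrence(s) of x with (x - z)
  => ( ( x - z ) + ( ( x - z ) * ( 4 + ( z + ( x - z ) ) ) ) ) >= 19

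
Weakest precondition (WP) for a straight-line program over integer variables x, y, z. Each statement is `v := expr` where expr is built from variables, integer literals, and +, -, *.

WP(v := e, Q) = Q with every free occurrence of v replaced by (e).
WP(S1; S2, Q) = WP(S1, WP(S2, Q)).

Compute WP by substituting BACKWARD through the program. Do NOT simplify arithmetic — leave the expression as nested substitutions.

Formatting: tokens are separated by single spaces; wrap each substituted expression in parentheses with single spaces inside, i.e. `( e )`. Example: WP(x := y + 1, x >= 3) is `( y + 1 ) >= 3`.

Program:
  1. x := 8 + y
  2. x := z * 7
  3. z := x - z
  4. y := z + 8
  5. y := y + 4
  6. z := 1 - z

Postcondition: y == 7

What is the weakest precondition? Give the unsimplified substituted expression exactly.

Answer: ( ( ( ( z * 7 ) - z ) + 8 ) + 4 ) == 7

Derivation:
post: y == 7
stmt 6: z := 1 - z  -- replace 0 occurrence(s) of z with (1 - z)
  => y == 7
stmt 5: y := y + 4  -- replace 1 occurrence(s) of y with (y + 4)
  => ( y + 4 ) == 7
stmt 4: y := z + 8  -- replace 1 occurrence(s) of y with (z + 8)
  => ( ( z + 8 ) + 4 ) == 7
stmt 3: z := x - z  -- replace 1 occurrence(s) of z with (x - z)
  => ( ( ( x - z ) + 8 ) + 4 ) == 7
stmt 2: x := z * 7  -- replace 1 occurrence(s) of x with (z * 7)
  => ( ( ( ( z * 7 ) - z ) + 8 ) + 4 ) == 7
stmt 1: x := 8 + y  -- replace 0 occurrence(s) of x with (8 + y)
  => ( ( ( ( z * 7 ) - z ) + 8 ) + 4 ) == 7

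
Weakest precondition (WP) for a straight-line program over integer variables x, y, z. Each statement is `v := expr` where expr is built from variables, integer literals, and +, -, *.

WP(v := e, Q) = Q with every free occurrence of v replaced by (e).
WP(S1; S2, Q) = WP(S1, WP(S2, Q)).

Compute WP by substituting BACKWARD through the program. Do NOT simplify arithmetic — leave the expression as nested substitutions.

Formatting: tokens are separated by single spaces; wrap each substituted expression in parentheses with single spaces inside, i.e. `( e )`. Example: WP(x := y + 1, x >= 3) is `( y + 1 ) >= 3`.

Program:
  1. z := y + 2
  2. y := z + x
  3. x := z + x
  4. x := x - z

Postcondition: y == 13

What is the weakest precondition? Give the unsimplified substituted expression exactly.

post: y == 13
stmt 4: x := x - z  -- replace 0 occurrence(s) of x with (x - z)
  => y == 13
stmt 3: x := z + x  -- replace 0 occurrence(s) of x with (z + x)
  => y == 13
stmt 2: y := z + x  -- replace 1 occurrence(s) of y with (z + x)
  => ( z + x ) == 13
stmt 1: z := y + 2  -- replace 1 occurrence(s) of z with (y + 2)
  => ( ( y + 2 ) + x ) == 13

Answer: ( ( y + 2 ) + x ) == 13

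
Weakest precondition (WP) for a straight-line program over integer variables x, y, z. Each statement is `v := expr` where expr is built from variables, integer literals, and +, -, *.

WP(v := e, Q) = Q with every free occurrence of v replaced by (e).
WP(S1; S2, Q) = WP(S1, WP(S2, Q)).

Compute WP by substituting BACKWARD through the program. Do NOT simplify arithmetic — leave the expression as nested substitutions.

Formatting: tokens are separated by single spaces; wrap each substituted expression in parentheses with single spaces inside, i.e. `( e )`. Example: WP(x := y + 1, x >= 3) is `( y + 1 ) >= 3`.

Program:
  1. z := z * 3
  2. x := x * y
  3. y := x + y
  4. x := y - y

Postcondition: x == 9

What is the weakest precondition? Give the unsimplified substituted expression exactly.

Answer: ( ( ( x * y ) + y ) - ( ( x * y ) + y ) ) == 9

Derivation:
post: x == 9
stmt 4: x := y - y  -- replace 1 occurrence(s) of x with (y - y)
  => ( y - y ) == 9
stmt 3: y := x + y  -- replace 2 occurrence(s) of y with (x + y)
  => ( ( x + y ) - ( x + y ) ) == 9
stmt 2: x := x * y  -- replace 2 occurrence(s) of x with (x * y)
  => ( ( ( x * y ) + y ) - ( ( x * y ) + y ) ) == 9
stmt 1: z := z * 3  -- replace 0 occurrence(s) of z with (z * 3)
  => ( ( ( x * y ) + y ) - ( ( x * y ) + y ) ) == 9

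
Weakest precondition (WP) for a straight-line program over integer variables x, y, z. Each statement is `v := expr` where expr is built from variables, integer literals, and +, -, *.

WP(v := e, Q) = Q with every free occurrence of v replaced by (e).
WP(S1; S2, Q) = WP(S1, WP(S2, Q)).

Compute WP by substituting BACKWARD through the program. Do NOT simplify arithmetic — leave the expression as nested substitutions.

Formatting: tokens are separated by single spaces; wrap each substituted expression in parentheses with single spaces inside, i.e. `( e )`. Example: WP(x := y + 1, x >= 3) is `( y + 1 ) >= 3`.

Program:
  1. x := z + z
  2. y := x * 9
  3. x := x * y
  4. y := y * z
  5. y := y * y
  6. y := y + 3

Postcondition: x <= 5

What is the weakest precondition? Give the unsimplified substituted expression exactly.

Answer: ( ( z + z ) * ( ( z + z ) * 9 ) ) <= 5

Derivation:
post: x <= 5
stmt 6: y := y + 3  -- replace 0 occurrence(s) of y with (y + 3)
  => x <= 5
stmt 5: y := y * y  -- replace 0 occurrence(s) of y with (y * y)
  => x <= 5
stmt 4: y := y * z  -- replace 0 occurrence(s) of y with (y * z)
  => x <= 5
stmt 3: x := x * y  -- replace 1 occurrence(s) of x with (x * y)
  => ( x * y ) <= 5
stmt 2: y := x * 9  -- replace 1 occurrence(s) of y with (x * 9)
  => ( x * ( x * 9 ) ) <= 5
stmt 1: x := z + z  -- replace 2 occurrence(s) of x with (z + z)
  => ( ( z + z ) * ( ( z + z ) * 9 ) ) <= 5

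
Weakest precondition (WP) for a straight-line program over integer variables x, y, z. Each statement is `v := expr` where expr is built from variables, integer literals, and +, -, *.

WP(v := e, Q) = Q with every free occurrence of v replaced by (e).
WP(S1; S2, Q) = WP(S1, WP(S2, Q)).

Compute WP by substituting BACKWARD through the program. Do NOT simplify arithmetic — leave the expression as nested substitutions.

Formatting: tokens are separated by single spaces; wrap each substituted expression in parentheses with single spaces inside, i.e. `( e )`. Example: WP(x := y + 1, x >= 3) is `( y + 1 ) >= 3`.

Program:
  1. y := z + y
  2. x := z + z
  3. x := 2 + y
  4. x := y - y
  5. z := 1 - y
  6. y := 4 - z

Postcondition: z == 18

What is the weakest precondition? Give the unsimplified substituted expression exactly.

Answer: ( 1 - ( z + y ) ) == 18

Derivation:
post: z == 18
stmt 6: y := 4 - z  -- replace 0 occurrence(s) of y with (4 - z)
  => z == 18
stmt 5: z := 1 - y  -- replace 1 occurrence(s) of z with (1 - y)
  => ( 1 - y ) == 18
stmt 4: x := y - y  -- replace 0 occurrence(s) of x with (y - y)
  => ( 1 - y ) == 18
stmt 3: x := 2 + y  -- replace 0 occurrence(s) of x with (2 + y)
  => ( 1 - y ) == 18
stmt 2: x := z + z  -- replace 0 occurrence(s) of x with (z + z)
  => ( 1 - y ) == 18
stmt 1: y := z + y  -- replace 1 occurrence(s) of y with (z + y)
  => ( 1 - ( z + y ) ) == 18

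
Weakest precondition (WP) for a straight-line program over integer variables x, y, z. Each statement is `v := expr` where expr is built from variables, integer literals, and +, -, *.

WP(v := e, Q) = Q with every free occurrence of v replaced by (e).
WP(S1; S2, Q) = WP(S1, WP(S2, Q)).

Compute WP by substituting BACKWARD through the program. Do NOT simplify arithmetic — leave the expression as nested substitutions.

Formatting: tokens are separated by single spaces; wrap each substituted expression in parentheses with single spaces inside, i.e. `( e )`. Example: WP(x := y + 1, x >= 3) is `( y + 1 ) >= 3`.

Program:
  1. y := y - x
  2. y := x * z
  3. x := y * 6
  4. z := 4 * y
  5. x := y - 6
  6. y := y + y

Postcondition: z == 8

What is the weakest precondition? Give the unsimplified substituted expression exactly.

post: z == 8
stmt 6: y := y + y  -- replace 0 occurrence(s) of y with (y + y)
  => z == 8
stmt 5: x := y - 6  -- replace 0 occurrence(s) of x with (y - 6)
  => z == 8
stmt 4: z := 4 * y  -- replace 1 occurrence(s) of z with (4 * y)
  => ( 4 * y ) == 8
stmt 3: x := y * 6  -- replace 0 occurrence(s) of x with (y * 6)
  => ( 4 * y ) == 8
stmt 2: y := x * z  -- replace 1 occurrence(s) of y with (x * z)
  => ( 4 * ( x * z ) ) == 8
stmt 1: y := y - x  -- replace 0 occurrence(s) of y with (y - x)
  => ( 4 * ( x * z ) ) == 8

Answer: ( 4 * ( x * z ) ) == 8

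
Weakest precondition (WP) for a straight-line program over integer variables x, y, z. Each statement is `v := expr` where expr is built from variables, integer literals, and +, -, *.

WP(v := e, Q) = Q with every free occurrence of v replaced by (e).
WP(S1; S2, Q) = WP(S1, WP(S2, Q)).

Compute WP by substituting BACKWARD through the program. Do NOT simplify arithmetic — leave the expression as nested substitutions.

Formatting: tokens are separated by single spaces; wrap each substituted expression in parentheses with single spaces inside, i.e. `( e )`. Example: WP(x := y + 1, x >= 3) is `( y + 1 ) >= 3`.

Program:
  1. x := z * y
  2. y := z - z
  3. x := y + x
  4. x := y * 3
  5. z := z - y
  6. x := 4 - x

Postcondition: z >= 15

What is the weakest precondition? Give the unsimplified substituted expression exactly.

post: z >= 15
stmt 6: x := 4 - x  -- replace 0 occurrence(s) of x with (4 - x)
  => z >= 15
stmt 5: z := z - y  -- replace 1 occurrence(s) of z with (z - y)
  => ( z - y ) >= 15
stmt 4: x := y * 3  -- replace 0 occurrence(s) of x with (y * 3)
  => ( z - y ) >= 15
stmt 3: x := y + x  -- replace 0 occurrence(s) of x with (y + x)
  => ( z - y ) >= 15
stmt 2: y := z - z  -- replace 1 occurrence(s) of y with (z - z)
  => ( z - ( z - z ) ) >= 15
stmt 1: x := z * y  -- replace 0 occurrence(s) of x with (z * y)
  => ( z - ( z - z ) ) >= 15

Answer: ( z - ( z - z ) ) >= 15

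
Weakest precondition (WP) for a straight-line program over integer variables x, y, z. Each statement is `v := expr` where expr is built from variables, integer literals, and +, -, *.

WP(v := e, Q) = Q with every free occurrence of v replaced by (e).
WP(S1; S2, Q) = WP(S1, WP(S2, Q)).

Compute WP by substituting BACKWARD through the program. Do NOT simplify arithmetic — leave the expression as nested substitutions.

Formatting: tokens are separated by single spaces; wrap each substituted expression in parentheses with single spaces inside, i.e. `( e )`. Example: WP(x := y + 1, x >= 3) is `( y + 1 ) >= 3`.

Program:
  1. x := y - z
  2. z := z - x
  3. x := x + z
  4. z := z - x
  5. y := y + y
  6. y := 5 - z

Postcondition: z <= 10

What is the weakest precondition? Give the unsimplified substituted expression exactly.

Answer: ( ( z - ( y - z ) ) - ( ( y - z ) + ( z - ( y - z ) ) ) ) <= 10

Derivation:
post: z <= 10
stmt 6: y := 5 - z  -- replace 0 occurrence(s) of y with (5 - z)
  => z <= 10
stmt 5: y := y + y  -- replace 0 occurrence(s) of y with (y + y)
  => z <= 10
stmt 4: z := z - x  -- replace 1 occurrence(s) of z with (z - x)
  => ( z - x ) <= 10
stmt 3: x := x + z  -- replace 1 occurrence(s) of x with (x + z)
  => ( z - ( x + z ) ) <= 10
stmt 2: z := z - x  -- replace 2 occurrence(s) of z with (z - x)
  => ( ( z - x ) - ( x + ( z - x ) ) ) <= 10
stmt 1: x := y - z  -- replace 3 occurrence(s) of x with (y - z)
  => ( ( z - ( y - z ) ) - ( ( y - z ) + ( z - ( y - z ) ) ) ) <= 10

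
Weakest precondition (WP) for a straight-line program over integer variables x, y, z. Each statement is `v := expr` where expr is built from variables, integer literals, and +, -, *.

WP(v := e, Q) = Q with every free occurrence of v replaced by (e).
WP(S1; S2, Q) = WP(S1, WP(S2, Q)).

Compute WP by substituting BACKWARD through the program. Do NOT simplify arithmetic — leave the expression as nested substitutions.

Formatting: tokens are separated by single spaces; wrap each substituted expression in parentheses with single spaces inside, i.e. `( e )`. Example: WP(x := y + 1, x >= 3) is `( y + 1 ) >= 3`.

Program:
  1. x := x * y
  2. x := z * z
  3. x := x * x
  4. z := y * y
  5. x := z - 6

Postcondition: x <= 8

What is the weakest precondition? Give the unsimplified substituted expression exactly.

post: x <= 8
stmt 5: x := z - 6  -- replace 1 occurrence(s) of x with (z - 6)
  => ( z - 6 ) <= 8
stmt 4: z := y * y  -- replace 1 occurrence(s) of z with (y * y)
  => ( ( y * y ) - 6 ) <= 8
stmt 3: x := x * x  -- replace 0 occurrence(s) of x with (x * x)
  => ( ( y * y ) - 6 ) <= 8
stmt 2: x := z * z  -- replace 0 occurrence(s) of x with (z * z)
  => ( ( y * y ) - 6 ) <= 8
stmt 1: x := x * y  -- replace 0 occurrence(s) of x with (x * y)
  => ( ( y * y ) - 6 ) <= 8

Answer: ( ( y * y ) - 6 ) <= 8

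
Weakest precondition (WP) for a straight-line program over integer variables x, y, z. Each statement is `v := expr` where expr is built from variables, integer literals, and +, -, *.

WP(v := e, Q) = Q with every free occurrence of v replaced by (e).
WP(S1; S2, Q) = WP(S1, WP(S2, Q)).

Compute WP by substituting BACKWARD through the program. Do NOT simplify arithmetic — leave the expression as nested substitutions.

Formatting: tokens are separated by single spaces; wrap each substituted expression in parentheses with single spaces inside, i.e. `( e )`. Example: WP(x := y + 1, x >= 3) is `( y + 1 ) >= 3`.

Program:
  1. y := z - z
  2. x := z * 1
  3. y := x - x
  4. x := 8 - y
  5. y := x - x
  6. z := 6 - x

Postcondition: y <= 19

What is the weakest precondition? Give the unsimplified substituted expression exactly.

post: y <= 19
stmt 6: z := 6 - x  -- replace 0 occurrence(s) of z with (6 - x)
  => y <= 19
stmt 5: y := x - x  -- replace 1 occurrence(s) of y with (x - x)
  => ( x - x ) <= 19
stmt 4: x := 8 - y  -- replace 2 occurrence(s) of x with (8 - y)
  => ( ( 8 - y ) - ( 8 - y ) ) <= 19
stmt 3: y := x - x  -- replace 2 occurrence(s) of y with (x - x)
  => ( ( 8 - ( x - x ) ) - ( 8 - ( x - x ) ) ) <= 19
stmt 2: x := z * 1  -- replace 4 occurrence(s) of x with (z * 1)
  => ( ( 8 - ( ( z * 1 ) - ( z * 1 ) ) ) - ( 8 - ( ( z * 1 ) - ( z * 1 ) ) ) ) <= 19
stmt 1: y := z - z  -- replace 0 occurrence(s) of y with (z - z)
  => ( ( 8 - ( ( z * 1 ) - ( z * 1 ) ) ) - ( 8 - ( ( z * 1 ) - ( z * 1 ) ) ) ) <= 19

Answer: ( ( 8 - ( ( z * 1 ) - ( z * 1 ) ) ) - ( 8 - ( ( z * 1 ) - ( z * 1 ) ) ) ) <= 19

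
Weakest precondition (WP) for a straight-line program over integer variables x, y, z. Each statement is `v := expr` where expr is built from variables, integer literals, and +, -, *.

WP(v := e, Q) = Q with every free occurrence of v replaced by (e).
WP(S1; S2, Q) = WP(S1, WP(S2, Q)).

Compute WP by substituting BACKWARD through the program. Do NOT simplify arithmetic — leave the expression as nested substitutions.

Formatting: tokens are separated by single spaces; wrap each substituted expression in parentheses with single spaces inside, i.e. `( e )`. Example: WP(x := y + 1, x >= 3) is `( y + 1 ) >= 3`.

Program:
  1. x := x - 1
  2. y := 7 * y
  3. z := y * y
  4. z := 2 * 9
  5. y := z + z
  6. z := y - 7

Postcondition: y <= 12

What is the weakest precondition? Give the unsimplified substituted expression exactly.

post: y <= 12
stmt 6: z := y - 7  -- replace 0 occurrence(s) of z with (y - 7)
  => y <= 12
stmt 5: y := z + z  -- replace 1 occurrence(s) of y with (z + z)
  => ( z + z ) <= 12
stmt 4: z := 2 * 9  -- replace 2 occurrence(s) of z with (2 * 9)
  => ( ( 2 * 9 ) + ( 2 * 9 ) ) <= 12
stmt 3: z := y * y  -- replace 0 occurrence(s) of z with (y * y)
  => ( ( 2 * 9 ) + ( 2 * 9 ) ) <= 12
stmt 2: y := 7 * y  -- replace 0 occurrence(s) of y with (7 * y)
  => ( ( 2 * 9 ) + ( 2 * 9 ) ) <= 12
stmt 1: x := x - 1  -- replace 0 occurrence(s) of x with (x - 1)
  => ( ( 2 * 9 ) + ( 2 * 9 ) ) <= 12

Answer: ( ( 2 * 9 ) + ( 2 * 9 ) ) <= 12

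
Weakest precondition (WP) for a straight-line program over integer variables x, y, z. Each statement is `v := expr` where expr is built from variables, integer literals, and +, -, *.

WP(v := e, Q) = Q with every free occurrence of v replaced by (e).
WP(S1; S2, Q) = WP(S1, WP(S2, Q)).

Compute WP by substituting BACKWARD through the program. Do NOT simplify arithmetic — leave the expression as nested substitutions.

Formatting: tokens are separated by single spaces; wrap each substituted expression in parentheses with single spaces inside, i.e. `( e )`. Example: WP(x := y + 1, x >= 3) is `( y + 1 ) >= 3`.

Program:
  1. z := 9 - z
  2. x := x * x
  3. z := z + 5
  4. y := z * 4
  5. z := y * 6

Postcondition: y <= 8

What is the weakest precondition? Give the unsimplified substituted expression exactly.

Answer: ( ( ( 9 - z ) + 5 ) * 4 ) <= 8

Derivation:
post: y <= 8
stmt 5: z := y * 6  -- replace 0 occurrence(s) of z with (y * 6)
  => y <= 8
stmt 4: y := z * 4  -- replace 1 occurrence(s) of y with (z * 4)
  => ( z * 4 ) <= 8
stmt 3: z := z + 5  -- replace 1 occurrence(s) of z with (z + 5)
  => ( ( z + 5 ) * 4 ) <= 8
stmt 2: x := x * x  -- replace 0 occurrence(s) of x with (x * x)
  => ( ( z + 5 ) * 4 ) <= 8
stmt 1: z := 9 - z  -- replace 1 occurrence(s) of z with (9 - z)
  => ( ( ( 9 - z ) + 5 ) * 4 ) <= 8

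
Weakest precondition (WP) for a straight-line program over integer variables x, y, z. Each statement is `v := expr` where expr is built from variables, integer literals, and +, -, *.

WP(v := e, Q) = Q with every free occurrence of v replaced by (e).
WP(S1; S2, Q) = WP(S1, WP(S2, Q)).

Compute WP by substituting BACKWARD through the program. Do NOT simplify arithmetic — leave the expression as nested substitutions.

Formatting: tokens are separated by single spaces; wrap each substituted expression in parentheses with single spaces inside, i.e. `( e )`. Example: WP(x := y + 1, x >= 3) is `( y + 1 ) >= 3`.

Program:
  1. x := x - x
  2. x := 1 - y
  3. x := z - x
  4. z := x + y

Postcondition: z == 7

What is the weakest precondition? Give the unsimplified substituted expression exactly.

post: z == 7
stmt 4: z := x + y  -- replace 1 occurrence(s) of z with (x + y)
  => ( x + y ) == 7
stmt 3: x := z - x  -- replace 1 occurrence(s) of x with (z - x)
  => ( ( z - x ) + y ) == 7
stmt 2: x := 1 - y  -- replace 1 occurrence(s) of x with (1 - y)
  => ( ( z - ( 1 - y ) ) + y ) == 7
stmt 1: x := x - x  -- replace 0 occurrence(s) of x with (x - x)
  => ( ( z - ( 1 - y ) ) + y ) == 7

Answer: ( ( z - ( 1 - y ) ) + y ) == 7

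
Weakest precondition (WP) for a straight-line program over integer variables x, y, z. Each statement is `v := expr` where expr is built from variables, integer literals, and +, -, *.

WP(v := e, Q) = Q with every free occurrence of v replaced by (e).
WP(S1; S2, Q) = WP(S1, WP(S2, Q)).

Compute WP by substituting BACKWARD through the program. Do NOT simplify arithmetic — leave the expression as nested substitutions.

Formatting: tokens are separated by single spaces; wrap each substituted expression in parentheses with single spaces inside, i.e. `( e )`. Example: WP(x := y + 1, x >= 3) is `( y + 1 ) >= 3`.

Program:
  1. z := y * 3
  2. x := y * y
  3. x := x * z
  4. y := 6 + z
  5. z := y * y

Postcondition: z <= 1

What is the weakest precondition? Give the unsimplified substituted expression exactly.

post: z <= 1
stmt 5: z := y * y  -- replace 1 occurrence(s) of z with (y * y)
  => ( y * y ) <= 1
stmt 4: y := 6 + z  -- replace 2 occurrence(s) of y with (6 + z)
  => ( ( 6 + z ) * ( 6 + z ) ) <= 1
stmt 3: x := x * z  -- replace 0 occurrence(s) of x with (x * z)
  => ( ( 6 + z ) * ( 6 + z ) ) <= 1
stmt 2: x := y * y  -- replace 0 occurrence(s) of x with (y * y)
  => ( ( 6 + z ) * ( 6 + z ) ) <= 1
stmt 1: z := y * 3  -- replace 2 occurrence(s) of z with (y * 3)
  => ( ( 6 + ( y * 3 ) ) * ( 6 + ( y * 3 ) ) ) <= 1

Answer: ( ( 6 + ( y * 3 ) ) * ( 6 + ( y * 3 ) ) ) <= 1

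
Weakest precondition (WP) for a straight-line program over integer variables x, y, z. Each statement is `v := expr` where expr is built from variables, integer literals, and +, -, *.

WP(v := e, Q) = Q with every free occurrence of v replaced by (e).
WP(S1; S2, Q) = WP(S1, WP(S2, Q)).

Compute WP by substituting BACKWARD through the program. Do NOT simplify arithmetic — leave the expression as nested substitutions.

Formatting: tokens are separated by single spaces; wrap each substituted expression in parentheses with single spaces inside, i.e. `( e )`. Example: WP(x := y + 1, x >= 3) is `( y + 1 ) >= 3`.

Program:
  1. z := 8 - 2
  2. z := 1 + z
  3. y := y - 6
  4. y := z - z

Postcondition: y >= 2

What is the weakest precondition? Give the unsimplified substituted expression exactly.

post: y >= 2
stmt 4: y := z - z  -- replace 1 occurrence(s) of y with (z - z)
  => ( z - z ) >= 2
stmt 3: y := y - 6  -- replace 0 occurrence(s) of y with (y - 6)
  => ( z - z ) >= 2
stmt 2: z := 1 + z  -- replace 2 occurrence(s) of z with (1 + z)
  => ( ( 1 + z ) - ( 1 + z ) ) >= 2
stmt 1: z := 8 - 2  -- replace 2 occurrence(s) of z with (8 - 2)
  => ( ( 1 + ( 8 - 2 ) ) - ( 1 + ( 8 - 2 ) ) ) >= 2

Answer: ( ( 1 + ( 8 - 2 ) ) - ( 1 + ( 8 - 2 ) ) ) >= 2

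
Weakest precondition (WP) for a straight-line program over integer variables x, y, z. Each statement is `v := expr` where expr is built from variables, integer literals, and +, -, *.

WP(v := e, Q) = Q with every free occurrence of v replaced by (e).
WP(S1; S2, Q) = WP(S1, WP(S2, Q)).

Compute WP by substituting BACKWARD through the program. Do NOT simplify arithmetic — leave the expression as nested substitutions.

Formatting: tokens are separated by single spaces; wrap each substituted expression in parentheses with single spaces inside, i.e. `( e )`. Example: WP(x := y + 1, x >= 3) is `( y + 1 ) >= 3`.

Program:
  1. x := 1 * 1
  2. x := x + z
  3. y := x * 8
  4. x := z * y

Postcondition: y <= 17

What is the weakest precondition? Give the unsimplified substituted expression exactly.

post: y <= 17
stmt 4: x := z * y  -- replace 0 occurrence(s) of x with (z * y)
  => y <= 17
stmt 3: y := x * 8  -- replace 1 occurrence(s) of y with (x * 8)
  => ( x * 8 ) <= 17
stmt 2: x := x + z  -- replace 1 occurrence(s) of x with (x + z)
  => ( ( x + z ) * 8 ) <= 17
stmt 1: x := 1 * 1  -- replace 1 occurrence(s) of x with (1 * 1)
  => ( ( ( 1 * 1 ) + z ) * 8 ) <= 17

Answer: ( ( ( 1 * 1 ) + z ) * 8 ) <= 17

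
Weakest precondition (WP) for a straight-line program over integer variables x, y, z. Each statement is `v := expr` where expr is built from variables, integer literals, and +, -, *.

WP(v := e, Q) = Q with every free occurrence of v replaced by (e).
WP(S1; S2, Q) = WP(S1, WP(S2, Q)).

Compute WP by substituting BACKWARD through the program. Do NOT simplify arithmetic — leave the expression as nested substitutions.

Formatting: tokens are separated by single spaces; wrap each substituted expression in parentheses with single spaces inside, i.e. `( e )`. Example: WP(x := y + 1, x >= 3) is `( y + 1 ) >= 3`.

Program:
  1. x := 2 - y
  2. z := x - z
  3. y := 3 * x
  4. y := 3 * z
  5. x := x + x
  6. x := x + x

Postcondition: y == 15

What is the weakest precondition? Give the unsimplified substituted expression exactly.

post: y == 15
stmt 6: x := x + x  -- replace 0 occurrence(s) of x with (x + x)
  => y == 15
stmt 5: x := x + x  -- replace 0 occurrence(s) of x with (x + x)
  => y == 15
stmt 4: y := 3 * z  -- replace 1 occurrence(s) of y with (3 * z)
  => ( 3 * z ) == 15
stmt 3: y := 3 * x  -- replace 0 occurrence(s) of y with (3 * x)
  => ( 3 * z ) == 15
stmt 2: z := x - z  -- replace 1 occurrence(s) of z with (x - z)
  => ( 3 * ( x - z ) ) == 15
stmt 1: x := 2 - y  -- replace 1 occurrence(s) of x with (2 - y)
  => ( 3 * ( ( 2 - y ) - z ) ) == 15

Answer: ( 3 * ( ( 2 - y ) - z ) ) == 15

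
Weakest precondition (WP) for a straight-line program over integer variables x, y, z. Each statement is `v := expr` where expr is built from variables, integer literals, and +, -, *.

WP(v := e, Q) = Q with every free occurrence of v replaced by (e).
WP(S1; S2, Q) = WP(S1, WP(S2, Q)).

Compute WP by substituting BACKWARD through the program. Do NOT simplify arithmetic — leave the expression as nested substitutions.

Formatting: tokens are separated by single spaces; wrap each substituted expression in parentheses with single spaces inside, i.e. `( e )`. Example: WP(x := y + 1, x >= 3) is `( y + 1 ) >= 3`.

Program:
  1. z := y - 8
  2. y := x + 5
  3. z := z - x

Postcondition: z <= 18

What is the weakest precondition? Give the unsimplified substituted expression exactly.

Answer: ( ( y - 8 ) - x ) <= 18

Derivation:
post: z <= 18
stmt 3: z := z - x  -- replace 1 occurrence(s) of z with (z - x)
  => ( z - x ) <= 18
stmt 2: y := x + 5  -- replace 0 occurrence(s) of y with (x + 5)
  => ( z - x ) <= 18
stmt 1: z := y - 8  -- replace 1 occurrence(s) of z with (y - 8)
  => ( ( y - 8 ) - x ) <= 18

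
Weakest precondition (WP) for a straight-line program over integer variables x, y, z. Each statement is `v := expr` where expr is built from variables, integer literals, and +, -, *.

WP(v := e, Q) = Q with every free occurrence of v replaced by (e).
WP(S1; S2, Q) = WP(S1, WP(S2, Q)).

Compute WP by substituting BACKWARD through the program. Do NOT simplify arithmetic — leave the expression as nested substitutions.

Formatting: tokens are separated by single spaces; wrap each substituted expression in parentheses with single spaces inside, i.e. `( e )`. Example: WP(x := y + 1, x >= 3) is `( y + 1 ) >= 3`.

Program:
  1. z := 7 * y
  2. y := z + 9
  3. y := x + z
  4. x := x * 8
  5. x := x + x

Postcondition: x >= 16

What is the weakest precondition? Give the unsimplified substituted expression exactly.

Answer: ( ( x * 8 ) + ( x * 8 ) ) >= 16

Derivation:
post: x >= 16
stmt 5: x := x + x  -- replace 1 occurrence(s) of x with (x + x)
  => ( x + x ) >= 16
stmt 4: x := x * 8  -- replace 2 occurrence(s) of x with (x * 8)
  => ( ( x * 8 ) + ( x * 8 ) ) >= 16
stmt 3: y := x + z  -- replace 0 occurrence(s) of y with (x + z)
  => ( ( x * 8 ) + ( x * 8 ) ) >= 16
stmt 2: y := z + 9  -- replace 0 occurrence(s) of y with (z + 9)
  => ( ( x * 8 ) + ( x * 8 ) ) >= 16
stmt 1: z := 7 * y  -- replace 0 occurrence(s) of z with (7 * y)
  => ( ( x * 8 ) + ( x * 8 ) ) >= 16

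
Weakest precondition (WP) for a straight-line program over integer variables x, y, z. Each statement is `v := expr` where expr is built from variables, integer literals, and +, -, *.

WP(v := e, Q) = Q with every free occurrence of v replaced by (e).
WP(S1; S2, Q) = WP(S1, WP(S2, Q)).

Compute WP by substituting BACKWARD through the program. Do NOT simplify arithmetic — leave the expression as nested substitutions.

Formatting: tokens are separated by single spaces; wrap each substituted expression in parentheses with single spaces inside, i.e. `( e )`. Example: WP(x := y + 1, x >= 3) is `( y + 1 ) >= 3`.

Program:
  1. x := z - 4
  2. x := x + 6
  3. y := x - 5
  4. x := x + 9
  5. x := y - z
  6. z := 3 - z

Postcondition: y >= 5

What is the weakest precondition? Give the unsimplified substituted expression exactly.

post: y >= 5
stmt 6: z := 3 - z  -- replace 0 occurrence(s) of z with (3 - z)
  => y >= 5
stmt 5: x := y - z  -- replace 0 occurrence(s) of x with (y - z)
  => y >= 5
stmt 4: x := x + 9  -- replace 0 occurrence(s) of x with (x + 9)
  => y >= 5
stmt 3: y := x - 5  -- replace 1 occurrence(s) of y with (x - 5)
  => ( x - 5 ) >= 5
stmt 2: x := x + 6  -- replace 1 occurrence(s) of x with (x + 6)
  => ( ( x + 6 ) - 5 ) >= 5
stmt 1: x := z - 4  -- replace 1 occurrence(s) of x with (z - 4)
  => ( ( ( z - 4 ) + 6 ) - 5 ) >= 5

Answer: ( ( ( z - 4 ) + 6 ) - 5 ) >= 5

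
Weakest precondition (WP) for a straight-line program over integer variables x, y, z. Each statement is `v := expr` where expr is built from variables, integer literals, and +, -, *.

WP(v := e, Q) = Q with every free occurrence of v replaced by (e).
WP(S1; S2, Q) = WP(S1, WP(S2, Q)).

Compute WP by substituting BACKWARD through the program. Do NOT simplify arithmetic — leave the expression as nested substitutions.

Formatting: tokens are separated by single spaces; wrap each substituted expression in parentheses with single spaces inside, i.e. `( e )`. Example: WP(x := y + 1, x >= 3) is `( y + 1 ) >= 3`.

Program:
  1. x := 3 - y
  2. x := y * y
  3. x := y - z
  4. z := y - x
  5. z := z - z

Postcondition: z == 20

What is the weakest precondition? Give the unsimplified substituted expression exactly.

post: z == 20
stmt 5: z := z - z  -- replace 1 occurrence(s) of z with (z - z)
  => ( z - z ) == 20
stmt 4: z := y - x  -- replace 2 occurrence(s) of z with (y - x)
  => ( ( y - x ) - ( y - x ) ) == 20
stmt 3: x := y - z  -- replace 2 occurrence(s) of x with (y - z)
  => ( ( y - ( y - z ) ) - ( y - ( y - z ) ) ) == 20
stmt 2: x := y * y  -- replace 0 occurrence(s) of x with (y * y)
  => ( ( y - ( y - z ) ) - ( y - ( y - z ) ) ) == 20
stmt 1: x := 3 - y  -- replace 0 occurrence(s) of x with (3 - y)
  => ( ( y - ( y - z ) ) - ( y - ( y - z ) ) ) == 20

Answer: ( ( y - ( y - z ) ) - ( y - ( y - z ) ) ) == 20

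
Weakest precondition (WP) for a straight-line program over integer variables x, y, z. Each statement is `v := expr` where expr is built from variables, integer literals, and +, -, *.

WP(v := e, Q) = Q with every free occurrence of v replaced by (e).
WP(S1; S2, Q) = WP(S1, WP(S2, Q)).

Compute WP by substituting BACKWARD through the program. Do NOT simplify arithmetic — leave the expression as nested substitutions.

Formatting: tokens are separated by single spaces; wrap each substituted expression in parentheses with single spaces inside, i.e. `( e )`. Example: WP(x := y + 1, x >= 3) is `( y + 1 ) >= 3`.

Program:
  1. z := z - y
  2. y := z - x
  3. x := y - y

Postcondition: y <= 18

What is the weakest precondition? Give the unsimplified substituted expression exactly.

Answer: ( ( z - y ) - x ) <= 18

Derivation:
post: y <= 18
stmt 3: x := y - y  -- replace 0 occurrence(s) of x with (y - y)
  => y <= 18
stmt 2: y := z - x  -- replace 1 occurrence(s) of y with (z - x)
  => ( z - x ) <= 18
stmt 1: z := z - y  -- replace 1 occurrence(s) of z with (z - y)
  => ( ( z - y ) - x ) <= 18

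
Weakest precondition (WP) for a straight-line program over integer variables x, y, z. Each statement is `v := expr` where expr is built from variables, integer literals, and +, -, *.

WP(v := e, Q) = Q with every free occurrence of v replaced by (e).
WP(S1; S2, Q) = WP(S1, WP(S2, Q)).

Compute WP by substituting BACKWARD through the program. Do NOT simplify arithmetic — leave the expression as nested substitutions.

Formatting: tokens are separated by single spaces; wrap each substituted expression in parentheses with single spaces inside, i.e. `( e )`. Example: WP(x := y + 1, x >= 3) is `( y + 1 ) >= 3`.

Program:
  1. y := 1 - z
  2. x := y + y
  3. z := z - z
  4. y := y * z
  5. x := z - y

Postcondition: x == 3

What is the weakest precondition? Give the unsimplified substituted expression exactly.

post: x == 3
stmt 5: x := z - y  -- replace 1 occurrence(s) of x with (z - y)
  => ( z - y ) == 3
stmt 4: y := y * z  -- replace 1 occurrence(s) of y with (y * z)
  => ( z - ( y * z ) ) == 3
stmt 3: z := z - z  -- replace 2 occurrence(s) of z with (z - z)
  => ( ( z - z ) - ( y * ( z - z ) ) ) == 3
stmt 2: x := y + y  -- replace 0 occurrence(s) of x with (y + y)
  => ( ( z - z ) - ( y * ( z - z ) ) ) == 3
stmt 1: y := 1 - z  -- replace 1 occurrence(s) of y with (1 - z)
  => ( ( z - z ) - ( ( 1 - z ) * ( z - z ) ) ) == 3

Answer: ( ( z - z ) - ( ( 1 - z ) * ( z - z ) ) ) == 3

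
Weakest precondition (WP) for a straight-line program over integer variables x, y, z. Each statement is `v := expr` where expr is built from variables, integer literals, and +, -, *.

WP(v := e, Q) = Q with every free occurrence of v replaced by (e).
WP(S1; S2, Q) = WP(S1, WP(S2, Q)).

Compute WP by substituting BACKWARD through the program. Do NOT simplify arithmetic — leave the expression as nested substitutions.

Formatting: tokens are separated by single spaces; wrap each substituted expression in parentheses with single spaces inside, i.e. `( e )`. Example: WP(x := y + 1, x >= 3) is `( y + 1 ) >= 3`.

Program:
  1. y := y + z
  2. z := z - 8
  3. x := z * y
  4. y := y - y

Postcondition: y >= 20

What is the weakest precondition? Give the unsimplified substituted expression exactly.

Answer: ( ( y + z ) - ( y + z ) ) >= 20

Derivation:
post: y >= 20
stmt 4: y := y - y  -- replace 1 occurrence(s) of y with (y - y)
  => ( y - y ) >= 20
stmt 3: x := z * y  -- replace 0 occurrence(s) of x with (z * y)
  => ( y - y ) >= 20
stmt 2: z := z - 8  -- replace 0 occurrence(s) of z with (z - 8)
  => ( y - y ) >= 20
stmt 1: y := y + z  -- replace 2 occurrence(s) of y with (y + z)
  => ( ( y + z ) - ( y + z ) ) >= 20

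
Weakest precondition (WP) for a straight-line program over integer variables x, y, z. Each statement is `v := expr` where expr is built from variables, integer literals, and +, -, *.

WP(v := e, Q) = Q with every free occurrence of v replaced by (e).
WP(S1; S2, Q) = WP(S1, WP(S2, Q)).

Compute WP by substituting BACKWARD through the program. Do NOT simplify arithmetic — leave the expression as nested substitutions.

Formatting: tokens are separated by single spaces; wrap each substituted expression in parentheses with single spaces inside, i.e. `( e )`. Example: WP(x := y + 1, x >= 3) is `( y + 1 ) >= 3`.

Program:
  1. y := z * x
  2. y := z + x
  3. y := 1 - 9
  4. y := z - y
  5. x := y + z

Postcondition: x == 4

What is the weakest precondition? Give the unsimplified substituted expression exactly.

post: x == 4
stmt 5: x := y + z  -- replace 1 occurrence(s) of x with (y + z)
  => ( y + z ) == 4
stmt 4: y := z - y  -- replace 1 occurrence(s) of y with (z - y)
  => ( ( z - y ) + z ) == 4
stmt 3: y := 1 - 9  -- replace 1 occurrence(s) of y with (1 - 9)
  => ( ( z - ( 1 - 9 ) ) + z ) == 4
stmt 2: y := z + x  -- replace 0 occurrence(s) of y with (z + x)
  => ( ( z - ( 1 - 9 ) ) + z ) == 4
stmt 1: y := z * x  -- replace 0 occurrence(s) of y with (z * x)
  => ( ( z - ( 1 - 9 ) ) + z ) == 4

Answer: ( ( z - ( 1 - 9 ) ) + z ) == 4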